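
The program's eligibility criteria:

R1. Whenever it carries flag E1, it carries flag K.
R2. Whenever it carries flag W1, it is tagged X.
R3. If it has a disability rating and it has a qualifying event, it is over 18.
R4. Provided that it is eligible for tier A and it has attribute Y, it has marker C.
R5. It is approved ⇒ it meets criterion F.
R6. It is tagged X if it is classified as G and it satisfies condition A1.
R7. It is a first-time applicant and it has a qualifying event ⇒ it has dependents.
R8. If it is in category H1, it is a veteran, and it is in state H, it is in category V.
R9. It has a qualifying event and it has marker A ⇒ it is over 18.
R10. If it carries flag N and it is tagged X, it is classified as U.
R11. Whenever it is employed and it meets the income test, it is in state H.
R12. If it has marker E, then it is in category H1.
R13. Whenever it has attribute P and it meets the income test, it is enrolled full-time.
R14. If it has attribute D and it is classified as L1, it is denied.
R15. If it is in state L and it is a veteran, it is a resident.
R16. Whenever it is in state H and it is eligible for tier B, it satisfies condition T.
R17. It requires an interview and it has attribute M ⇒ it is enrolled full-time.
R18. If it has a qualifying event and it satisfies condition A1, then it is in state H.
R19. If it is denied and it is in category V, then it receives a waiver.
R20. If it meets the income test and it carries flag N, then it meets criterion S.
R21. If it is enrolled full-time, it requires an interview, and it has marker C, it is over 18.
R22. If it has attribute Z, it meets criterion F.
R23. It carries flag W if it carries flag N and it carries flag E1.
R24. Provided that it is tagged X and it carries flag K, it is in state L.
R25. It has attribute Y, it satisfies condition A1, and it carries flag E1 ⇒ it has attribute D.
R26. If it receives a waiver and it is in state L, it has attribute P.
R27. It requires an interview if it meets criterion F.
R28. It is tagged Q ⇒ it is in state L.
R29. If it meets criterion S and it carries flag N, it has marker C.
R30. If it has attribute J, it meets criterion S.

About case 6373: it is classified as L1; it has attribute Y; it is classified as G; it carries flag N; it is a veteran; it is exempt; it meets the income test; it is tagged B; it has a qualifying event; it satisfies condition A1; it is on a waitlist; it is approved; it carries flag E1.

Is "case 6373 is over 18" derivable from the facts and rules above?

Forward chaining from the given facts derives: carries flag K, meets criterion F, is tagged X, is classified as U, is in state H, meets criterion S, carries flag W, is in state L, has attribute D, requires an interview, has marker C, is denied, is a resident.
Rules concluding "it is over 18": R3 needs "it has a disability rating"; R9 needs "it has marker A"; R21 needs "it is enrolled full-time" — none of these are established.

No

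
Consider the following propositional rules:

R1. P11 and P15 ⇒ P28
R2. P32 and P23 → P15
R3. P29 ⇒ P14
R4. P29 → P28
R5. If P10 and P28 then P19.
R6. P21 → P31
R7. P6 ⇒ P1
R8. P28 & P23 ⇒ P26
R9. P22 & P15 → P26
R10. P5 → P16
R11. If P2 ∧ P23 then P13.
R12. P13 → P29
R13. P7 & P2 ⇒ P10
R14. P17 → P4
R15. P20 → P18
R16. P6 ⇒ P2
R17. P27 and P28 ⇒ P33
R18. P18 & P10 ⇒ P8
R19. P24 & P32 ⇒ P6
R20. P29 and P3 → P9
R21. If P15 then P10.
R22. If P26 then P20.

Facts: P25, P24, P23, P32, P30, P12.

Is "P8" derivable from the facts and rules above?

Yes

P15  (by R2: P32, P23)
P6  (by R19: P24, P32)
P10  (by R21: P15)
P2  (by R16: P6)
P13  (by R11: P2, P23)
P29  (by R12: P13)
P28  (by R4: P29)
P26  (by R8: P28, P23)
P20  (by R22: P26)
P18  (by R15: P20)
P8  (by R18: P18, P10)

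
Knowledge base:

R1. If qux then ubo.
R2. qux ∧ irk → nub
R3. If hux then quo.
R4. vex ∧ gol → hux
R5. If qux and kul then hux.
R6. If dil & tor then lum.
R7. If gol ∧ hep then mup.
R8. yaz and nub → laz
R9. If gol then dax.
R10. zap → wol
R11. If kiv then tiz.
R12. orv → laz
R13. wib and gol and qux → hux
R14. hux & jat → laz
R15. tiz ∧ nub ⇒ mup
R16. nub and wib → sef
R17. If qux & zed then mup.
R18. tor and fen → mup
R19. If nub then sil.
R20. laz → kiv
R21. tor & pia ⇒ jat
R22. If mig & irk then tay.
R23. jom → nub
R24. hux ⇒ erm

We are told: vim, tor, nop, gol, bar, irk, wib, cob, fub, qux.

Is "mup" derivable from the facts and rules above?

Forward chaining from the given facts derives: ubo, nub, dax, hux, sef, sil, erm, quo.
Rules concluding mup: R7 needs hep; R15 needs tiz; R17 needs zed; R18 needs fen — none of these are established.

No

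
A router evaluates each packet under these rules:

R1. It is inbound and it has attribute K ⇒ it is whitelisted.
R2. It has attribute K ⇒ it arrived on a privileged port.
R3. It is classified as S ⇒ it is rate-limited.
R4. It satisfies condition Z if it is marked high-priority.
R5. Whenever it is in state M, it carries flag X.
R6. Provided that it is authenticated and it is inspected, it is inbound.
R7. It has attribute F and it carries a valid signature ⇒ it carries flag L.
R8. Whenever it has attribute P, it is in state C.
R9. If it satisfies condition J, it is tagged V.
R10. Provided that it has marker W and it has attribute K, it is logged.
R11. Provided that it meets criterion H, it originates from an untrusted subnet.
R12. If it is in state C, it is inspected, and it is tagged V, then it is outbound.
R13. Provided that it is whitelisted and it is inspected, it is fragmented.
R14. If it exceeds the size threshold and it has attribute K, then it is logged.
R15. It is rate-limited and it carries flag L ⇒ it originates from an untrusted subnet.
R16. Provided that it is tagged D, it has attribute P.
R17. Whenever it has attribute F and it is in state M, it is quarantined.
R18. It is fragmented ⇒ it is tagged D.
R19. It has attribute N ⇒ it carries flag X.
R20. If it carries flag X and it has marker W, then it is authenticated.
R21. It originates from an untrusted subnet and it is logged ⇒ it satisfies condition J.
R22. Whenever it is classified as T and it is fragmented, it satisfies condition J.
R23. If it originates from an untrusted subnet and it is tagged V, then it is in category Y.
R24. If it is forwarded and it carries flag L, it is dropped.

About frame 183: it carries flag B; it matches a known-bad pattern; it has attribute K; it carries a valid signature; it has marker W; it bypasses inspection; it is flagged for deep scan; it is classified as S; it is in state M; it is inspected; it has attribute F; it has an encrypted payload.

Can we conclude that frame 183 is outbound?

Yes

By R3 (it is classified as S): it is rate-limited.
By R5 (it is in state M): it carries flag X.
By R7 (it has attribute F, it carries a valid signature): it carries flag L.
By R10 (it has marker W, it has attribute K): it is logged.
By R15 (it is rate-limited, it carries flag L): it originates from an untrusted subnet.
By R20 (it carries flag X, it has marker W): it is authenticated.
By R21 (it originates from an untrusted subnet, it is logged): it satisfies condition J.
By R6 (it is authenticated, it is inspected): it is inbound.
By R9 (it satisfies condition J): it is tagged V.
By R1 (it is inbound, it has attribute K): it is whitelisted.
By R13 (it is whitelisted, it is inspected): it is fragmented.
By R18 (it is fragmented): it is tagged D.
By R16 (it is tagged D): it has attribute P.
By R8 (it has attribute P): it is in state C.
By R12 (it is in state C, it is inspected, it is tagged V): it is outbound.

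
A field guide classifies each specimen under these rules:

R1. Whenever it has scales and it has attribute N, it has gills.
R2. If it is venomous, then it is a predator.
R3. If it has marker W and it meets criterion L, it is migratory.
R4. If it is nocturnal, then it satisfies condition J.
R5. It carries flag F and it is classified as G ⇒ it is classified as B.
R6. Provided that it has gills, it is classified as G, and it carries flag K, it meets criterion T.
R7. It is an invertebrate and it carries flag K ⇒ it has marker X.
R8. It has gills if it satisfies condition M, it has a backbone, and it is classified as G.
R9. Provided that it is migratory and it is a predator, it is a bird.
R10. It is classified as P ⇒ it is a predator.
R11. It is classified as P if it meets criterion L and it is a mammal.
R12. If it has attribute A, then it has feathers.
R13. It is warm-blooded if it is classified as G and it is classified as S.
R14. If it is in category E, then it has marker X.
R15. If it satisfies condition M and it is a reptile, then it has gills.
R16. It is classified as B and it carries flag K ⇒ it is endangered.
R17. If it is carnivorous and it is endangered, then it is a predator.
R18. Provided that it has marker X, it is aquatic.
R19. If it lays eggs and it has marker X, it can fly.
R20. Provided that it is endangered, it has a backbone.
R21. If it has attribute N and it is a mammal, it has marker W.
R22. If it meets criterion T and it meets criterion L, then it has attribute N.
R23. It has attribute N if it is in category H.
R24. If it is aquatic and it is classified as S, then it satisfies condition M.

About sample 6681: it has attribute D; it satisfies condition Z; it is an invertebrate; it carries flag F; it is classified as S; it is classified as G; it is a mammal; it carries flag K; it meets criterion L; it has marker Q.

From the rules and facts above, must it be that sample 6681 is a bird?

Yes

By R5 (it carries flag F, it is classified as G): it is classified as B.
By R7 (it is an invertebrate, it carries flag K): it has marker X.
By R11 (it meets criterion L, it is a mammal): it is classified as P.
By R16 (it is classified as B, it carries flag K): it is endangered.
By R18 (it has marker X): it is aquatic.
By R20 (it is endangered): it has a backbone.
By R24 (it is aquatic, it is classified as S): it satisfies condition M.
By R8 (it satisfies condition M, it has a backbone, it is classified as G): it has gills.
By R10 (it is classified as P): it is a predator.
By R6 (it has gills, it is classified as G, it carries flag K): it meets criterion T.
By R22 (it meets criterion T, it meets criterion L): it has attribute N.
By R21 (it has attribute N, it is a mammal): it has marker W.
By R3 (it has marker W, it meets criterion L): it is migratory.
By R9 (it is migratory, it is a predator): it is a bird.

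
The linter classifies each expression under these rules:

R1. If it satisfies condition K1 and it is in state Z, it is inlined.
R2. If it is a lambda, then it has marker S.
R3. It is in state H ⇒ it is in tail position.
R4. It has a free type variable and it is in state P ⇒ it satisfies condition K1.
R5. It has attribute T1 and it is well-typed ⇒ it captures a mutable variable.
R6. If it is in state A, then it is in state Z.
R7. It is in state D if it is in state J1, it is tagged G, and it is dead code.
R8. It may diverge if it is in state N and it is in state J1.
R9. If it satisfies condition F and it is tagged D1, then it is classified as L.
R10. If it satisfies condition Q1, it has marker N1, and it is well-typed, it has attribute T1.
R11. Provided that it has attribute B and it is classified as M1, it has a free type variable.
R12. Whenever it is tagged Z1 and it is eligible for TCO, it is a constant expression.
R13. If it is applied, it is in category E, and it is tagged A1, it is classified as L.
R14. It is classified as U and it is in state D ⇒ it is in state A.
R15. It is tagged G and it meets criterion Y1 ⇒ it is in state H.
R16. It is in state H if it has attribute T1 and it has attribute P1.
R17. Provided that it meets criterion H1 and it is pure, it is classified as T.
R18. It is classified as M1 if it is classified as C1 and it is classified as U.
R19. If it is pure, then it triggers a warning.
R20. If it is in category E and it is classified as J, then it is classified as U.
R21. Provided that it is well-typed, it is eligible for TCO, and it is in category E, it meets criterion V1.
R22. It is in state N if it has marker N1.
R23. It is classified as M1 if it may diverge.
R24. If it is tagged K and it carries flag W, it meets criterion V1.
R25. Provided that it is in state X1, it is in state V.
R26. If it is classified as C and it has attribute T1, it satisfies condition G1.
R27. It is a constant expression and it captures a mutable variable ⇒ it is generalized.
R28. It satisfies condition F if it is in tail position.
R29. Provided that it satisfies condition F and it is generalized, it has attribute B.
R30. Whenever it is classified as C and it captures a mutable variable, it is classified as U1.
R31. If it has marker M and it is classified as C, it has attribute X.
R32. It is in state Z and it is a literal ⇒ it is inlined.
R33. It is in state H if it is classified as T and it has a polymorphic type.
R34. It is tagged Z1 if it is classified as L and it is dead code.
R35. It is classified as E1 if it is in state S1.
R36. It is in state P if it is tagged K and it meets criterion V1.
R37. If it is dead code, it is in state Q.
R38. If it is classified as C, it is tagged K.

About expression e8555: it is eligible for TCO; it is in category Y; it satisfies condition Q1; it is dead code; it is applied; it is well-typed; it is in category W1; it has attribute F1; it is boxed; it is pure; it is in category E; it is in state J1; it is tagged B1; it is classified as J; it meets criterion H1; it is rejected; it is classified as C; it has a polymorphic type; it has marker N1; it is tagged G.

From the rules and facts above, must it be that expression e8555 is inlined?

No

Forward chaining from the given facts derives: is in state D, has attribute T1, is classified as T, triggers a warning, is classified as U, meets criterion V1, is in state N, satisfies condition G1, is in state H, is in state Q, is tagged K, is in tail position, captures a mutable variable, may diverge, is in state A, is classified as M1, satisfies condition F, is classified as U1, is in state P, is in state Z.
Rules concluding "it is inlined": R1 needs "it satisfies condition K1"; R32 needs "it is a literal" — none of these are established.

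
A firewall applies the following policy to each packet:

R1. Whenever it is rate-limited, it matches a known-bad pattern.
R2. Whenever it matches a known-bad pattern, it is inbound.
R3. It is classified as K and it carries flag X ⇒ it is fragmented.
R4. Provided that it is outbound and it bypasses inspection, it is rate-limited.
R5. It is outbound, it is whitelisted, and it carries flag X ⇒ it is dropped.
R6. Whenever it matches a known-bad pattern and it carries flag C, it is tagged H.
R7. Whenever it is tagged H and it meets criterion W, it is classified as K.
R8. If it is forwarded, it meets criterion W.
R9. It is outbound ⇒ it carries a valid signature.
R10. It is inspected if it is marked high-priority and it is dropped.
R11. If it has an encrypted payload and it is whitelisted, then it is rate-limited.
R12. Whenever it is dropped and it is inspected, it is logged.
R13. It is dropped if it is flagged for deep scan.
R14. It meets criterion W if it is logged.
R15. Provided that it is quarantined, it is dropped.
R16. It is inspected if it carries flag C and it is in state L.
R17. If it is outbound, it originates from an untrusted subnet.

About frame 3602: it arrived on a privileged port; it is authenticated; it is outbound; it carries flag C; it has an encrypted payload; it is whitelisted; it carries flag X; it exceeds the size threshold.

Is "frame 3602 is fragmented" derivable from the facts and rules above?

Forward chaining from the given facts derives: is dropped, carries a valid signature, is rate-limited, originates from an untrusted subnet, matches a known-bad pattern, is inbound, is tagged H.
The only rule concluding "it is fragmented" is R3, which needs "it is classified as K"; that is never established.

No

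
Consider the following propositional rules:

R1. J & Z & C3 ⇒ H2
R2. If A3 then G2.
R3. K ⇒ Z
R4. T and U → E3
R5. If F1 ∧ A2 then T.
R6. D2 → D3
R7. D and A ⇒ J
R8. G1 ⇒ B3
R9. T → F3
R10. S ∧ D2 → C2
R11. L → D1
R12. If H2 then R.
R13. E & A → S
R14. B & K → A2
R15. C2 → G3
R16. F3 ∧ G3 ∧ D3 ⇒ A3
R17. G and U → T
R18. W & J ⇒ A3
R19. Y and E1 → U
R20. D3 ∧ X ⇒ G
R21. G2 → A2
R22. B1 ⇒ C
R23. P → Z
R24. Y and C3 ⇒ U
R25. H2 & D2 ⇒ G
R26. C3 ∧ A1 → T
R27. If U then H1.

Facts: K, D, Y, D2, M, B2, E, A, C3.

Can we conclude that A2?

Z  (by R3: K)
D3  (by R6: D2)
J  (by R7: D, A)
S  (by R13: E, A)
U  (by R24: Y, C3)
H2  (by R1: J, Z, C3)
C2  (by R10: S, D2)
G3  (by R15: C2)
G  (by R25: H2, D2)
T  (by R17: G, U)
F3  (by R9: T)
A3  (by R16: F3, G3, D3)
G2  (by R2: A3)
A2  (by R21: G2)

Yes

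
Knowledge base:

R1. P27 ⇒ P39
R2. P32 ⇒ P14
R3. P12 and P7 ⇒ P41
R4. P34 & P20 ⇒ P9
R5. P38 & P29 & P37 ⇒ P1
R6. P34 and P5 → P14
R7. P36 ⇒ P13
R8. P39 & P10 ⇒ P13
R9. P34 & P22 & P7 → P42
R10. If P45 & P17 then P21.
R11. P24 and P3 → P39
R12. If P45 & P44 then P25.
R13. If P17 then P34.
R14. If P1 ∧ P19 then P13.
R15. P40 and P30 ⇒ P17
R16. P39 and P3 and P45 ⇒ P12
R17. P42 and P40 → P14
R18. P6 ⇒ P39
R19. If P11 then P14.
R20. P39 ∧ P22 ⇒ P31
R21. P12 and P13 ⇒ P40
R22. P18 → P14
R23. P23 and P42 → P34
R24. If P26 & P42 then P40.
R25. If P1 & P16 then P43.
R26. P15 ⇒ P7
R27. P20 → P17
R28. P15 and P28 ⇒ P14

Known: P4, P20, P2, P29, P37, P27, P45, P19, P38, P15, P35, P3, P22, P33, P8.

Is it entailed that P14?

P39  (by R1: P27)
P1  (by R5: P38, P29, P37)
P13  (by R14: P1, P19)
P12  (by R16: P39, P3, P45)
P40  (by R21: P12, P13)
P7  (by R26: P15)
P17  (by R27: P20)
P34  (by R13: P17)
P42  (by R9: P34, P22, P7)
P14  (by R17: P42, P40)

Yes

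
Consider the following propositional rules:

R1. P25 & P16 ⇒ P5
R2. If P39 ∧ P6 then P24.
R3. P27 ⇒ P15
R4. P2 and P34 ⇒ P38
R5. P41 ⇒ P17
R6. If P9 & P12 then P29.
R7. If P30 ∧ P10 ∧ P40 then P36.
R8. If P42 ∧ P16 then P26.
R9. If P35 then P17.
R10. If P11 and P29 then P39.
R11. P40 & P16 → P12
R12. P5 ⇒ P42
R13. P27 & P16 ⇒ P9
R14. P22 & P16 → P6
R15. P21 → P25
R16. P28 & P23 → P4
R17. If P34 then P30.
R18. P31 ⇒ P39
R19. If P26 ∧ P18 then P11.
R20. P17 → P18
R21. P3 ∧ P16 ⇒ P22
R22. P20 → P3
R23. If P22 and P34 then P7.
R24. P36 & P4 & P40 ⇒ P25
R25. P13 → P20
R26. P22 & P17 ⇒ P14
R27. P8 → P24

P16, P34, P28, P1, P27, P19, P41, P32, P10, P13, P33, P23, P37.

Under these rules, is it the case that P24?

No

Forward chaining from the given facts derives: P15, P17, P9, P4, P30, P18, P20, P3, P22, P7, P14, P6.
Rules concluding P24: R2 needs P39; R27 needs P8 — none of these are established.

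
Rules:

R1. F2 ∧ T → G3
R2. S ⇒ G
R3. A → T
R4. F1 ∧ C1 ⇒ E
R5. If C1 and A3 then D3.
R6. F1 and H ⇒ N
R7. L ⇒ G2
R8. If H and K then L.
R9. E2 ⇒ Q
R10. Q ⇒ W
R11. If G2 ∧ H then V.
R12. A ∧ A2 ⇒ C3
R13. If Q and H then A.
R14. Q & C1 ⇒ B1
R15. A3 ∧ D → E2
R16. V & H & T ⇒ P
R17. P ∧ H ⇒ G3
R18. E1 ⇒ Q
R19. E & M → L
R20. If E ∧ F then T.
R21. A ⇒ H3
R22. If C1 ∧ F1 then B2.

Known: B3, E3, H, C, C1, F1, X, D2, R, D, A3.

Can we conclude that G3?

No

Forward chaining from the given facts derives: E, D3, N, E2, B2, Q, W, A, B1, H3, T.
Rules concluding G3: R1 needs F2; R17 needs P — none of these are established.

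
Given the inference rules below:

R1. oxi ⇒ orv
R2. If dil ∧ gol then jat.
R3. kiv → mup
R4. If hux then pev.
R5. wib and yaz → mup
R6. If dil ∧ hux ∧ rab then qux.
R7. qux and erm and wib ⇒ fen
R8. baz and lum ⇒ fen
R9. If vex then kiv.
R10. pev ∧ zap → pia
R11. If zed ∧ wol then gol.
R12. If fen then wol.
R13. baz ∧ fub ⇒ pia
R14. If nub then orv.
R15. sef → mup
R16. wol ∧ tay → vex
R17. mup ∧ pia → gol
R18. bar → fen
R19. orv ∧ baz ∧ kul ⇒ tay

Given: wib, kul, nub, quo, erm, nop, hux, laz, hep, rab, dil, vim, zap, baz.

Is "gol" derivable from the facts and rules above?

Yes

pev  (by R4: hux)
qux  (by R6: dil, hux, rab)
fen  (by R7: qux, erm, wib)
pia  (by R10: pev, zap)
wol  (by R12: fen)
orv  (by R14: nub)
tay  (by R19: orv, baz, kul)
vex  (by R16: wol, tay)
kiv  (by R9: vex)
mup  (by R3: kiv)
gol  (by R17: mup, pia)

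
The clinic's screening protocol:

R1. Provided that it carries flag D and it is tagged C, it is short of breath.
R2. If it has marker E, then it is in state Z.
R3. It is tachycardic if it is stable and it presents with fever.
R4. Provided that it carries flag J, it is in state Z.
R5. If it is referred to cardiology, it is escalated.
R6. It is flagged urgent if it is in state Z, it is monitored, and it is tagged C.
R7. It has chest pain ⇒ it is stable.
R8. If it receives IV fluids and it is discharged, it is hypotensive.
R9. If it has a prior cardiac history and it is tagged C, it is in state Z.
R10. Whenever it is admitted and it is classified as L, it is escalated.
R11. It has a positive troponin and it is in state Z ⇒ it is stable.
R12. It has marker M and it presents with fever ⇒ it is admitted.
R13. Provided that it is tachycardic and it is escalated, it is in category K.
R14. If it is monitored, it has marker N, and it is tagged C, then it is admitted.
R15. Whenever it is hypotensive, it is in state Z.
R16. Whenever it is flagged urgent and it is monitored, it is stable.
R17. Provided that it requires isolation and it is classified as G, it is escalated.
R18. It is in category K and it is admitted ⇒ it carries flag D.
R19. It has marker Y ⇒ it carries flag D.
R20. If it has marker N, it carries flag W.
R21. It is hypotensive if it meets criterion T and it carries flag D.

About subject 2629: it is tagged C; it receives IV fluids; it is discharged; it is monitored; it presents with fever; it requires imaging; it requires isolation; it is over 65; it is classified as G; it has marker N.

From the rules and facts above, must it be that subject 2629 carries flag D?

Yes

By R8 (it receives IV fluids, it is discharged): it is hypotensive.
By R14 (it is monitored, it has marker N, it is tagged C): it is admitted.
By R15 (it is hypotensive): it is in state Z.
By R17 (it requires isolation, it is classified as G): it is escalated.
By R6 (it is in state Z, it is monitored, it is tagged C): it is flagged urgent.
By R16 (it is flagged urgent, it is monitored): it is stable.
By R3 (it is stable, it presents with fever): it is tachycardic.
By R13 (it is tachycardic, it is escalated): it is in category K.
By R18 (it is in category K, it is admitted): it carries flag D.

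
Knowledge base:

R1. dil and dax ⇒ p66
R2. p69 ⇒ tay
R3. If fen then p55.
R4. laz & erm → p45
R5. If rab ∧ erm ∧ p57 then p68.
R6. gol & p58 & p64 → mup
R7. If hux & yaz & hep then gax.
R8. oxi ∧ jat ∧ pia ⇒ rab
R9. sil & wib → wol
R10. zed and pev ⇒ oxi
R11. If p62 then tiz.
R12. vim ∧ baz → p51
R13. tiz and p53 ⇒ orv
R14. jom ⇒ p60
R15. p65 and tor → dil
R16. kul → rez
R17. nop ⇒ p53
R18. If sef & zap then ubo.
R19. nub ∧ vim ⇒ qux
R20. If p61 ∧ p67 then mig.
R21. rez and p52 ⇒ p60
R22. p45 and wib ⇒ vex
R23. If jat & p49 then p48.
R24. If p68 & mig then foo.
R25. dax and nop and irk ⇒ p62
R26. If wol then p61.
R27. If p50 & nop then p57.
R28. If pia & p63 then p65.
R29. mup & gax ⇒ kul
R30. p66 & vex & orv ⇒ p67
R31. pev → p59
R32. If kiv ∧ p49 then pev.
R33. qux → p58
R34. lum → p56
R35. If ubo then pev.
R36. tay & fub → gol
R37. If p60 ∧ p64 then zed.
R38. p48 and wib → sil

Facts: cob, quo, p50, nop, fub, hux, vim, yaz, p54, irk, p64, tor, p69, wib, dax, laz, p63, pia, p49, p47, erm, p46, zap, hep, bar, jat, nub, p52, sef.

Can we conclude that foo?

tay  (by R2: p69)
p45  (by R4: laz, erm)
gax  (by R7: hux, yaz, hep)
p53  (by R17: nop)
ubo  (by R18: sef, zap)
qux  (by R19: nub, vim)
vex  (by R22: p45, wib)
p48  (by R23: jat, p49)
p62  (by R25: dax, nop, irk)
p57  (by R27: p50, nop)
p65  (by R28: pia, p63)
p58  (by R33: qux)
pev  (by R35: ubo)
gol  (by R36: tay, fub)
sil  (by R38: p48, wib)
mup  (by R6: gol, p58, p64)
wol  (by R9: sil, wib)
tiz  (by R11: p62)
orv  (by R13: tiz, p53)
dil  (by R15: p65, tor)
p61  (by R26: wol)
kul  (by R29: mup, gax)
p66  (by R1: dil, dax)
rez  (by R16: kul)
p60  (by R21: rez, p52)
p67  (by R30: p66, vex, orv)
zed  (by R37: p60, p64)
oxi  (by R10: zed, pev)
mig  (by R20: p61, p67)
rab  (by R8: oxi, jat, pia)
p68  (by R5: rab, erm, p57)
foo  (by R24: p68, mig)

Yes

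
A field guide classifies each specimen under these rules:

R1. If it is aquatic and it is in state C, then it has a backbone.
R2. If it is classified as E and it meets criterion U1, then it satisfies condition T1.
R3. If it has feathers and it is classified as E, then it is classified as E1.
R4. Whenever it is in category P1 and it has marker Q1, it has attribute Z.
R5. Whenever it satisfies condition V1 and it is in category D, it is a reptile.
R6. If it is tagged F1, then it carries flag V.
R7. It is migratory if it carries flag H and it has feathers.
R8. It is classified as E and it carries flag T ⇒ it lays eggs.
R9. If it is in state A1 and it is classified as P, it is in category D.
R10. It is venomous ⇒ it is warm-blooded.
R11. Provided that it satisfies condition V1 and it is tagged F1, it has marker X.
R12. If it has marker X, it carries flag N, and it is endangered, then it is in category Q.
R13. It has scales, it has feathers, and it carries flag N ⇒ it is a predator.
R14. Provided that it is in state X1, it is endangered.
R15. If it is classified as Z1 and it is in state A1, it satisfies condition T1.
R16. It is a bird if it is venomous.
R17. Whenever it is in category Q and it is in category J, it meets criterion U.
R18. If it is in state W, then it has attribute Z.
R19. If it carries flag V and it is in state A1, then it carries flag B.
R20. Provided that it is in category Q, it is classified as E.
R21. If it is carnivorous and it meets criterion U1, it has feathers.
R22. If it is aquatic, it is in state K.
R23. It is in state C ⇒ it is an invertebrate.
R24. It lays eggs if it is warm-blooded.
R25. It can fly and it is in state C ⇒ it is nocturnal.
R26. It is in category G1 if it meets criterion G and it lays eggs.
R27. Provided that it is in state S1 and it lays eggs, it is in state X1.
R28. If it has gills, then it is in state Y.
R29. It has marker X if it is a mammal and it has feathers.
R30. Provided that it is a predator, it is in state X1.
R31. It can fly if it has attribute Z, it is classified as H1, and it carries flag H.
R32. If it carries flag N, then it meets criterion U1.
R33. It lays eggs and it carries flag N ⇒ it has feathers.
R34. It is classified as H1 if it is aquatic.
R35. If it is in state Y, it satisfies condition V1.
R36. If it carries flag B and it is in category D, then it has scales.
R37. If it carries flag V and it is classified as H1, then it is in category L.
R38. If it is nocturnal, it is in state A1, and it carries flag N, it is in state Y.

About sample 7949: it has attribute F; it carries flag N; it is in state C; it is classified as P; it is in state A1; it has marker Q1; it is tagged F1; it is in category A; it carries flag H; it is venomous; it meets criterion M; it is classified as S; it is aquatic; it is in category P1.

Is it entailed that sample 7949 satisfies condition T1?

Yes

By R4 (it is in category P1, it has marker Q1): it has attribute Z.
By R6 (it is tagged F1): it carries flag V.
By R9 (it is in state A1, it is classified as P): it is in category D.
By R10 (it is venomous): it is warm-blooded.
By R19 (it carries flag V, it is in state A1): it carries flag B.
By R24 (it is warm-blooded): it lays eggs.
By R32 (it carries flag N): it meets criterion U1.
By R33 (it lays eggs, it carries flag N): it has feathers.
By R34 (it is aquatic): it is classified as H1.
By R36 (it carries flag B, it is in category D): it has scales.
By R13 (it has scales, it has feathers, it carries flag N): it is a predator.
By R30 (it is a predator): it is in state X1.
By R31 (it has attribute Z, it is classified as H1, it carries flag H): it can fly.
By R14 (it is in state X1): it is endangered.
By R25 (it can fly, it is in state C): it is nocturnal.
By R38 (it is nocturnal, it is in state A1, it carries flag N): it is in state Y.
By R35 (it is in state Y): it satisfies condition V1.
By R11 (it satisfies condition V1, it is tagged F1): it has marker X.
By R12 (it has marker X, it carries flag N, it is endangered): it is in category Q.
By R20 (it is in category Q): it is classified as E.
By R2 (it is classified as E, it meets criterion U1): it satisfies condition T1.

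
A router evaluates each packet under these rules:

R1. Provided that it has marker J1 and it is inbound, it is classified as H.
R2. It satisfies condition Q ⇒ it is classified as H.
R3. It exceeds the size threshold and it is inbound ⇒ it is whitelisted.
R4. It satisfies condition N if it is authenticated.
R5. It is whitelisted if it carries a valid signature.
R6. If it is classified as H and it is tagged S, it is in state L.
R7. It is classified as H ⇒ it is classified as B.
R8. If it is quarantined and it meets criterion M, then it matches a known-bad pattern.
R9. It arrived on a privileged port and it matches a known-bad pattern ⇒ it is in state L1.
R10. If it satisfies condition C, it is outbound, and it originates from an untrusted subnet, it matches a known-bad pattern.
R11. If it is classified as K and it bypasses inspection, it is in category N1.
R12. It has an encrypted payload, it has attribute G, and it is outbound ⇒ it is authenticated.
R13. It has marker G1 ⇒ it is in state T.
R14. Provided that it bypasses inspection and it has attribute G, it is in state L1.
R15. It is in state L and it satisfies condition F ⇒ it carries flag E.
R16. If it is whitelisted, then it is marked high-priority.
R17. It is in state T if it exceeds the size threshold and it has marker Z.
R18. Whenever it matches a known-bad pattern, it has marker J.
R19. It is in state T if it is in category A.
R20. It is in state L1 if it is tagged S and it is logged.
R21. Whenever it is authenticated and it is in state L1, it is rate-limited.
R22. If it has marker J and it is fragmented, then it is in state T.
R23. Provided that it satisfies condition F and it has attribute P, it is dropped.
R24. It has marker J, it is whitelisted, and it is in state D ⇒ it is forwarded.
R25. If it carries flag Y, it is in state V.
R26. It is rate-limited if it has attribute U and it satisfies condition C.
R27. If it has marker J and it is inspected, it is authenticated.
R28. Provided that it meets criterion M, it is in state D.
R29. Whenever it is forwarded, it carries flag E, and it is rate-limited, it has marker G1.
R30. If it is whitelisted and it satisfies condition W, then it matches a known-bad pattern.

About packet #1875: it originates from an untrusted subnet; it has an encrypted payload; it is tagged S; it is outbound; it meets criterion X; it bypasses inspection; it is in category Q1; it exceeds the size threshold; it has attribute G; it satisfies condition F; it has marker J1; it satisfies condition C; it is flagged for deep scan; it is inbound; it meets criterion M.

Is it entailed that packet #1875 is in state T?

By R1 (it has marker J1, it is inbound): it is classified as H.
By R3 (it exceeds the size threshold, it is inbound): it is whitelisted.
By R6 (it is classified as H, it is tagged S): it is in state L.
By R10 (it satisfies condition C, it is outbound, it originates from an untrusted subnet): it matches a known-bad pattern.
By R12 (it has an encrypted payload, it has attribute G, it is outbound): it is authenticated.
By R14 (it bypasses inspection, it has attribute G): it is in state L1.
By R15 (it is in state L, it satisfies condition F): it carries flag E.
By R18 (it matches a known-bad pattern): it has marker J.
By R21 (it is authenticated, it is in state L1): it is rate-limited.
By R28 (it meets criterion M): it is in state D.
By R24 (it has marker J, it is whitelisted, it is in state D): it is forwarded.
By R29 (it is forwarded, it carries flag E, it is rate-limited): it has marker G1.
By R13 (it has marker G1): it is in state T.

Yes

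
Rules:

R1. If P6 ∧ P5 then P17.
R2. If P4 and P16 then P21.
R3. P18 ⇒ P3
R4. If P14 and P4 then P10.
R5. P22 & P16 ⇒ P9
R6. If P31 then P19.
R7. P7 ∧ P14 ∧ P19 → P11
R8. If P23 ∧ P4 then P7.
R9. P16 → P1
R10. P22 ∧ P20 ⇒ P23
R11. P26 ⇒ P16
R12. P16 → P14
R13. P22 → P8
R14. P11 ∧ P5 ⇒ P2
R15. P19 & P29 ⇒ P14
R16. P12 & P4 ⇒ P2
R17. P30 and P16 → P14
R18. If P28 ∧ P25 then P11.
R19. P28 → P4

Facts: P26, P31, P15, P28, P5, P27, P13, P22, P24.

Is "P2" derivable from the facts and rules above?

No

Forward chaining from the given facts derives: P19, P16, P14, P8, P4, P21, P10, P9, P1.
Rules concluding P2: R14 needs P11; R16 needs P12 — none of these are established.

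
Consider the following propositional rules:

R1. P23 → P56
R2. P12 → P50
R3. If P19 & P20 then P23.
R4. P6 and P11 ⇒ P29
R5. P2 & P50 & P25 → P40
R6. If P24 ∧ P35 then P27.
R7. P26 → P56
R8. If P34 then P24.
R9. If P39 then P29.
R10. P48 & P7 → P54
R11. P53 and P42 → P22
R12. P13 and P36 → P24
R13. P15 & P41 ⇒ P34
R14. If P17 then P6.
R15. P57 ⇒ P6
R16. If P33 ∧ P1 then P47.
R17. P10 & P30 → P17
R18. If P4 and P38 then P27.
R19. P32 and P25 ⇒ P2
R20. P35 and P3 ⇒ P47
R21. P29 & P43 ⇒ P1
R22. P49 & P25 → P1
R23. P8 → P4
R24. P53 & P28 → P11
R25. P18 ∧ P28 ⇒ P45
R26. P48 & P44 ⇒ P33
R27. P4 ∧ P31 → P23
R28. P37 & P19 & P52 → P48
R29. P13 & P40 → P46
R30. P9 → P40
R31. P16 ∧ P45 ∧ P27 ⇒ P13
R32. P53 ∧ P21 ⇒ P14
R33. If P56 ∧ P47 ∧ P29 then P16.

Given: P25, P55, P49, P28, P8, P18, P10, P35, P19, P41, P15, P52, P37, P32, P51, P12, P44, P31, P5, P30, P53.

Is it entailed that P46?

Yes

P50  (by R2: P12)
P34  (by R13: P15, P41)
P17  (by R17: P10, P30)
P2  (by R19: P32, P25)
P1  (by R22: P49, P25)
P4  (by R23: P8)
P11  (by R24: P53, P28)
P45  (by R25: P18, P28)
P23  (by R27: P4, P31)
P48  (by R28: P37, P19, P52)
P56  (by R1: P23)
P40  (by R5: P2, P50, P25)
P24  (by R8: P34)
P6  (by R14: P17)
P33  (by R26: P48, P44)
P29  (by R4: P6, P11)
P27  (by R6: P24, P35)
P47  (by R16: P33, P1)
P16  (by R33: P56, P47, P29)
P13  (by R31: P16, P45, P27)
P46  (by R29: P13, P40)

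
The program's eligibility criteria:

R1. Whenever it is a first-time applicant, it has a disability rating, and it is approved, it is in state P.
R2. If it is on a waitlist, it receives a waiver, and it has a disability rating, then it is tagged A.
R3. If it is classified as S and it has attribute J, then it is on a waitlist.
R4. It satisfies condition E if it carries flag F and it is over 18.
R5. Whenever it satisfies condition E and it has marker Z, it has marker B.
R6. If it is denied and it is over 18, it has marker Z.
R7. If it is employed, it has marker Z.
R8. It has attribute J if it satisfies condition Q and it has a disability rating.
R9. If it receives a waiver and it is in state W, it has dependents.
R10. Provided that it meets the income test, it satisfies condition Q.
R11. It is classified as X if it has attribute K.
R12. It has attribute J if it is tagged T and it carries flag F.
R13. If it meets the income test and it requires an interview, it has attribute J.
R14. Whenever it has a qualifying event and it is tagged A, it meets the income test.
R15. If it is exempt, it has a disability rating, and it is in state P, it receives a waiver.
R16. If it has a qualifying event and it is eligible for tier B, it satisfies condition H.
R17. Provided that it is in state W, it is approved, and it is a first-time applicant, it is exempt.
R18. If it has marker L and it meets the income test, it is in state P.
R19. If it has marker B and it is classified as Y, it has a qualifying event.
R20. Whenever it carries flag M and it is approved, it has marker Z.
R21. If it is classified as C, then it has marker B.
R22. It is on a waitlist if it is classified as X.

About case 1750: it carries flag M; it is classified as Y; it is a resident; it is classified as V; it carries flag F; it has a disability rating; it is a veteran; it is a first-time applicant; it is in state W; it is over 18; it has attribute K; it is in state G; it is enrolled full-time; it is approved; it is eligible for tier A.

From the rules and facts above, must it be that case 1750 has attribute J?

By R1 (it is a first-time applicant, it has a disability rating, it is approved): it is in state P.
By R4 (it carries flag F, it is over 18): it satisfies condition E.
By R11 (it has attribute K): it is classified as X.
By R17 (it is in state W, it is approved, it is a first-time applicant): it is exempt.
By R20 (it carries flag M, it is approved): it has marker Z.
By R22 (it is classified as X): it is on a waitlist.
By R5 (it satisfies condition E, it has marker Z): it has marker B.
By R15 (it is exempt, it has a disability rating, it is in state P): it receives a waiver.
By R19 (it has marker B, it is classified as Y): it has a qualifying event.
By R2 (it is on a waitlist, it receives a waiver, it has a disability rating): it is tagged A.
By R14 (it has a qualifying event, it is tagged A): it meets the income test.
By R10 (it meets the income test): it satisfies condition Q.
By R8 (it satisfies condition Q, it has a disability rating): it has attribute J.

Yes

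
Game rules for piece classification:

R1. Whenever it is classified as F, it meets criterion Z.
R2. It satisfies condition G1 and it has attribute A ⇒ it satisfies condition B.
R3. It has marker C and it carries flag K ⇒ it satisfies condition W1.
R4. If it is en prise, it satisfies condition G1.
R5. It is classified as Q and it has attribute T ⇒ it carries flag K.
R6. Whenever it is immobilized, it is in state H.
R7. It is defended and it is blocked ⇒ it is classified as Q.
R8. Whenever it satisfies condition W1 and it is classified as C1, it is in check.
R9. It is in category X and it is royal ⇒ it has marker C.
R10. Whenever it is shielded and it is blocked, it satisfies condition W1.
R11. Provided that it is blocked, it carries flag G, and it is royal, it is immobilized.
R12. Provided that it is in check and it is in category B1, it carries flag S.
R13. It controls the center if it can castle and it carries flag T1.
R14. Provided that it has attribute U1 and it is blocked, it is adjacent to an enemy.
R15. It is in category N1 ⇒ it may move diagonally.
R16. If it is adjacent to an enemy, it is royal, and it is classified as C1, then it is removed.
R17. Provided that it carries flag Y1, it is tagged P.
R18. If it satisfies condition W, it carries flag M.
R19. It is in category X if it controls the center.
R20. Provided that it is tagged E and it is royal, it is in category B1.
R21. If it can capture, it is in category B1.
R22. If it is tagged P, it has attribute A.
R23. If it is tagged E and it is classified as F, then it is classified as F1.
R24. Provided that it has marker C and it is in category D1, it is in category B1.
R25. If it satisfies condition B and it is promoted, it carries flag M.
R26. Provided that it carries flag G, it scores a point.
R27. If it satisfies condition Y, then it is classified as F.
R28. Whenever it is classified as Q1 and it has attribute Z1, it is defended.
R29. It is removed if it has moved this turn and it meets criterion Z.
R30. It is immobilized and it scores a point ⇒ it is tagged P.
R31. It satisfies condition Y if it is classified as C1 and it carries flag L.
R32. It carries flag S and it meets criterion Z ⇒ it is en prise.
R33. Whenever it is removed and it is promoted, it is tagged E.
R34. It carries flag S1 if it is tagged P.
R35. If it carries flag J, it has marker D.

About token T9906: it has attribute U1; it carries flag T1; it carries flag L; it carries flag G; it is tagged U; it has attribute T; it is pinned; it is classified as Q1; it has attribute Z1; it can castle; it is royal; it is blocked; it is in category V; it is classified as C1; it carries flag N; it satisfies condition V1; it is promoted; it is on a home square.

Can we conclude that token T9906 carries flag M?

By R11 (it is blocked, it carries flag G, it is royal): it is immobilized.
By R13 (it can castle, it carries flag T1): it controls the center.
By R14 (it has attribute U1, it is blocked): it is adjacent to an enemy.
By R16 (it is adjacent to an enemy, it is royal, it is classified as C1): it is removed.
By R19 (it controls the center): it is in category X.
By R26 (it carries flag G): it scores a point.
By R28 (it is classified as Q1, it has attribute Z1): it is defended.
By R30 (it is immobilized, it scores a point): it is tagged P.
By R31 (it is classified as C1, it carries flag L): it satisfies condition Y.
By R33 (it is removed, it is promoted): it is tagged E.
By R7 (it is defended, it is blocked): it is classified as Q.
By R9 (it is in category X, it is royal): it has marker C.
By R20 (it is tagged E, it is royal): it is in category B1.
By R22 (it is tagged P): it has attribute A.
By R27 (it satisfies condition Y): it is classified as F.
By R1 (it is classified as F): it meets criterion Z.
By R5 (it is classified as Q, it has attribute T): it carries flag K.
By R3 (it has marker C, it carries flag K): it satisfies condition W1.
By R8 (it satisfies condition W1, it is classified as C1): it is in check.
By R12 (it is in check, it is in category B1): it carries flag S.
By R32 (it carries flag S, it meets criterion Z): it is en prise.
By R4 (it is en prise): it satisfies condition G1.
By R2 (it satisfies condition G1, it has attribute A): it satisfies condition B.
By R25 (it satisfies condition B, it is promoted): it carries flag M.

Yes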